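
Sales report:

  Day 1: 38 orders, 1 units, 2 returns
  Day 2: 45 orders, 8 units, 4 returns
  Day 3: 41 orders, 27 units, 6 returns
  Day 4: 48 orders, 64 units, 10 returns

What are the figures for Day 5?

44 orders, 125 units, 16 returns

Orders: alternating steps +7, −4, +7, −4, …; 38, 45, 41, 48 → 44.
Units: 1, 8, 27, 64 → 125 (perfect cubes: 1³, 2³, 3³, …).
Returns — each term is the sum of the two before it: 2, 4, 6, 10 → 16.
So the next record is 44 orders, 125 units, 16 returns.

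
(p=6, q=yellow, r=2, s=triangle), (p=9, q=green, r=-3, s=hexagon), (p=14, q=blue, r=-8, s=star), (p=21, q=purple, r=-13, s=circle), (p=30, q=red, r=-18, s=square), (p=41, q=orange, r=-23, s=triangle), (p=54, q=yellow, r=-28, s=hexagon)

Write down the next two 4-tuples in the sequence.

P — differences are 3, 5, 7, … (increasing by 2 each time): 6, 9, 14, 21, 30, 41, 54 → 69 → 86.
Q: repeats yellow → green → blue → purple → red → orange; yellow, green, blue, purple, red, orange, yellow → green → blue.
R: −5 each step, so 2, -3, -8, -13, -18, -23, -28 → -33 → -38.
S: triangle, hexagon, star, circle, square, triangle, hexagon → star → circle (repeats triangle → hexagon → star → circle → square).
Putting the parts together: (p=69, q=green, r=-33, s=star) and then (p=86, q=blue, r=-38, s=circle).

(p=69, q=green, r=-33, s=star), (p=86, q=blue, r=-38, s=circle)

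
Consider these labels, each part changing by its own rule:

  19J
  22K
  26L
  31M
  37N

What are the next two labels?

First component: 19, 22, 26, 31, 37 → 44 → 52 (differences are 3, 4, 5, … (increasing by 1 each time)).
Letter goes J, K, L, M, N → O → P (letters move forward 1 place in the alphabet).
Putting the parts together: 44O and then 52P.

44O then 52P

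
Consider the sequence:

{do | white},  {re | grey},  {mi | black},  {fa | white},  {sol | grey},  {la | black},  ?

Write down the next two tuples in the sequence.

Note: do, re, mi, fa, sol, la → ti → do (runs through the solfège scale do→ti).
Shade goes white, grey, black, white, grey, black → white → grey (repeats white → grey → black).
Putting the parts together: {ti | white} and then {do | grey}.

{ti | white}, {do | grey}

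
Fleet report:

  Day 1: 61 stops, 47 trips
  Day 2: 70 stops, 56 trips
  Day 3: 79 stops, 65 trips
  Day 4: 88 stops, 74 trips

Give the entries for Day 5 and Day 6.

97 stops, 83 trips; 106 stops, 92 trips

Stops: 61, 70, 79, 88 → 97 → 106 (+9 each step).
Trips goes 47, 56, 65, 74 → 83 → 92 (+9 each step).
Putting the parts together: 97 stops, 83 trips and then 106 stops, 92 trips.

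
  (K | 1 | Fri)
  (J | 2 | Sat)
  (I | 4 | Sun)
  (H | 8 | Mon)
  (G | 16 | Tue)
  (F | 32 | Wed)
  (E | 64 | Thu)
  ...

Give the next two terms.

(D | 128 | Fri), (C | 256 | Sat)

Letter — letters move back 1 place in the alphabet: K, J, I, H, G, F, E → D → C.
Second component goes 1, 2, 4, 8, 16, 32, 64 → 128 → 256 (×2 each step).
Day: runs through the weekdays Mon→Sun; Fri, Sat, Sun, Mon, Tue, Wed, Thu → Fri → Sat.
So the next two terms are (D | 128 | Fri) and (C | 256 | Sat).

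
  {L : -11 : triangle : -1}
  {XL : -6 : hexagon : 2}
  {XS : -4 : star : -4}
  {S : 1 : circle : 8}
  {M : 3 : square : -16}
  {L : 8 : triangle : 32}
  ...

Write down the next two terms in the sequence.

Size goes L, XL, XS, S, M, L → XL → XS (repeats L → XL → XS → S → M).
Second part: alternating steps +5, +2, +5, +2, …; -11, -6, -4, 1, 3, 8 → 10 → 15.
Shape: repeats triangle → hexagon → star → circle → square, so triangle, hexagon, star, circle, square, triangle → hexagon → star.
For the fourth part, ×(-2) each step: -1, 2, -4, 8, -16, 32 → -64 → 128.
Putting the parts together: {XL : 10 : hexagon : -64} and then {XS : 15 : star : 128}.

{XL : 10 : hexagon : -64}, {XS : 15 : star : 128}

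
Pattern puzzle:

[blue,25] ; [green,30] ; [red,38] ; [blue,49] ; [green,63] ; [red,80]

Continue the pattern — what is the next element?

[blue,100]

Colour goes blue, green, red, blue, green, red → blue (repeats blue → green → red).
Second part: 25, 30, 38, 49, 63, 80 → 100 (differences are 5, 8, 11, … (increasing by 3 each time)).
Putting it together: [blue,100].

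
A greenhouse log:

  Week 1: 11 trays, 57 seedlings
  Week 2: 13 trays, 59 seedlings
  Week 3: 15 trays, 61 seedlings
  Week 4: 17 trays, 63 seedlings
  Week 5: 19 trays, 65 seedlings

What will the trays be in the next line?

21

For the trays, +2 each step: 11, 13, 15, 17, 19 → 21.
Seedlings: +2 each step, so 57, 59, 61, 63, 65 → 67.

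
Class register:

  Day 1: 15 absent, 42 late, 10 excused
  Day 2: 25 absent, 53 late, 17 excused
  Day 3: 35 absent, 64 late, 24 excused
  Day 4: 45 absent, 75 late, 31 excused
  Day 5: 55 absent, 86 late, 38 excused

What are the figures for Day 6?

65 absent, 97 late, 45 excused

Absent — +10 each step: 15, 25, 35, 45, 55 → 65.
For the late, +11 each step: 42, 53, 64, 75, 86 → 97.
For the excused, +7 each step: 10, 17, 24, 31, 38 → 45.
So the next row is 65 absent, 97 late, 45 excused.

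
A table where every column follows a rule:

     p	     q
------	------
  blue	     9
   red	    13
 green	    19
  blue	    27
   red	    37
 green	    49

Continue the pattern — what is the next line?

blue  63

Column p: repeats blue → red → green, so blue, red, green, blue, red, green → blue.
Column q — differences are 4, 6, 8, … (increasing by 2 each time): 9, 13, 19, 27, 37, 49 → 63.
So the next line is blue  63.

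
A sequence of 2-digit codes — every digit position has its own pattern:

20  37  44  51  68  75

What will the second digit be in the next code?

2

Second digit: −3 each step, mod 10, so 0, 7, 4, 1, 8, 5 → 2.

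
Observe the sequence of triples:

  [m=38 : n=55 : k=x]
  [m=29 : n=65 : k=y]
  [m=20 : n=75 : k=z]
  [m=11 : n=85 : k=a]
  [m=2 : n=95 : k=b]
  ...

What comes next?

[m=-7 : n=105 : k=c]

For the m, −9 each step: 38, 29, 20, 11, 2 → -7.
N: +10 each step; 55, 65, 75, 85, 95 → 105.
K: letters move forward 1 place in the alphabet, wrapping Z→A; x, y, z, a, b → c.
So the next triple is [m=-7 : n=105 : k=c].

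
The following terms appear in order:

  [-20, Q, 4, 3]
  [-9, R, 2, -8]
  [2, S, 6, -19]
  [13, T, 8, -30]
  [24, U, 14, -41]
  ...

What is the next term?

First part: +11 each step, so -20, -9, 2, 13, 24 → 35.
Letter: letters move forward 1 place in the alphabet; Q, R, S, T, U → V.
Third part: each term is the sum of the two before it; 4, 2, 6, 8, 14 → 22.
Fourth part: 3, -8, -19, -30, -41 → -52 (−11 each step).
Putting it together: [35, V, 22, -52].

[35, V, 22, -52]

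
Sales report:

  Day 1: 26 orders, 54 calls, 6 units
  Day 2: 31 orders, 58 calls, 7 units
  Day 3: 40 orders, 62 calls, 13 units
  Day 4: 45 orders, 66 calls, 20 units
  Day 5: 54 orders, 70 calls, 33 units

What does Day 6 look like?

59 orders, 74 calls, 53 units

Orders: alternating steps +5, +9, +5, +9, …, so 26, 31, 40, 45, 54 → 59.
Calls — +4 each step: 54, 58, 62, 66, 70 → 74.
Units: 6, 7, 13, 20, 33 → 53 (each term is the sum of the two before it).
Putting it together: 59 orders, 74 calls, 53 units.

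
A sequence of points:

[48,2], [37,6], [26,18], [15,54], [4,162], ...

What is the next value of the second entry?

For the second entry, ×3 each step: 2, 6, 18, 54, 162 → 486.

486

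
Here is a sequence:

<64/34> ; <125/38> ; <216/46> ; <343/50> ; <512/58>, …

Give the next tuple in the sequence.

First part — perfect cubes: 4³, 5³, 6³, …: 64, 125, 216, 343, 512 → 729.
Second part: alternating steps +4, +8, +4, +8, …; 34, 38, 46, 50, 58 → 62.
Combining the parts gives <729/62>.

<729/62>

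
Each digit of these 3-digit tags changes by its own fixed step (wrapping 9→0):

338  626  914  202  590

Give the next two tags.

888, 176

First digit: +3 each step, mod 10, so 3, 6, 9, 2, 5 → 8 → 1.
Second digit: 3, 2, 1, 0, 9 → 8 → 7 (−1 each step, mod 10).
Third digit: −2 each step, mod 10, so 8, 6, 4, 2, 0 → 8 → 6.
Putting the parts together: 888 and then 176.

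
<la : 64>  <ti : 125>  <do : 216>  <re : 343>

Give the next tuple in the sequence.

For the note, runs through the solfège scale do→ti: la, ti, do, re → mi.
Second component: 64, 125, 216, 343 → 512 (perfect cubes: 4³, 5³, 6³, …).
Combining the parts gives <mi : 512>.

<mi : 512>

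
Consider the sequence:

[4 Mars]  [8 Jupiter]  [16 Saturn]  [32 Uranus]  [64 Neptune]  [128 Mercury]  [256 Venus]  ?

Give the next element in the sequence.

First slot: ×2 each step, so 4, 8, 16, 32, 64, 128, 256 → 512.
Planet: runs through the planets Mercury→Neptune, so Mars, Jupiter, Saturn, Uranus, Neptune, Mercury, Venus → Earth.
Putting it together: [512 Earth].

[512 Earth]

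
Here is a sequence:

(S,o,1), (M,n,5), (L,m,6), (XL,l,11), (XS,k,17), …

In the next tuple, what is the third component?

Third component: each term is the sum of the two before it; 1, 5, 6, 11, 17 → 28.

28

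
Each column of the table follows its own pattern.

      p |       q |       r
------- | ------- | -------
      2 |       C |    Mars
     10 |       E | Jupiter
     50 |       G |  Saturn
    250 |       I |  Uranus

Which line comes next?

For the column p, ×5 each step: 2, 10, 50, 250 → 1250.
Column q: letters move forward 2 places in the alphabet, so C, E, G, I → K.
Column r: runs through the planets Mercury→Neptune; Mars, Jupiter, Saturn, Uranus → Neptune.
So the next line is 1250  K  Neptune.

1250  K  Neptune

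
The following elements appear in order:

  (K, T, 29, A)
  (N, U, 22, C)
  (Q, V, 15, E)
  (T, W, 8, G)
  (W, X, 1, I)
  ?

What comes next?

First letter: letters move forward 3 places in the alphabet; K, N, Q, T, W → Z.
Second letter: letters move forward 1 place in the alphabet, so T, U, V, W, X → Y.
Third component: −7 each step; 29, 22, 15, 8, 1 → -6.
Third letter: letters move forward 2 places in the alphabet, so A, C, E, G, I → K.
So the next element is (Z, Y, -6, K).

(Z, Y, -6, K)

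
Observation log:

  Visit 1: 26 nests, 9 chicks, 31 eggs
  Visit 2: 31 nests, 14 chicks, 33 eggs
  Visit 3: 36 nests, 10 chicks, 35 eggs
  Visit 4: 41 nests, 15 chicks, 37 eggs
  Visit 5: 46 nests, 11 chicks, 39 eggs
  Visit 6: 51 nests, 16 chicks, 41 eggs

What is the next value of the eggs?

Nests — +5 each step: 26, 31, 36, 41, 46, 51 → 56.
Chicks — alternating steps +5, −4, +5, −4, …: 9, 14, 10, 15, 11, 16 → 12.
Eggs: +2 each step, so 31, 33, 35, 37, 39, 41 → 43.

43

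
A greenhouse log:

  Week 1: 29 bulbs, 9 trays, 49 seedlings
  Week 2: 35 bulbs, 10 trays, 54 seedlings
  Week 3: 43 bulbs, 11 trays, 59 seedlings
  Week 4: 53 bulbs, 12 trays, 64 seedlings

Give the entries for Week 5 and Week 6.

For the bulbs, differences are 6, 8, 10, … (increasing by 2 each time): 29, 35, 43, 53 → 65 → 79.
Trays: 9, 10, 11, 12 → 13 → 14 (+1 each step).
Seedlings: +5 each step, so 49, 54, 59, 64 → 69 → 74.
So the next two records are 65 bulbs, 13 trays, 69 seedlings and 79 bulbs, 14 trays, 74 seedlings.

65 bulbs, 13 trays, 69 seedlings; 79 bulbs, 14 trays, 74 seedlings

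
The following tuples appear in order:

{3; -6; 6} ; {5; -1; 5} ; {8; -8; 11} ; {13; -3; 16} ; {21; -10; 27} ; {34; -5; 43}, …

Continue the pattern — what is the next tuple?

{55; -12; 70}

First coordinate goes 3, 5, 8, 13, 21, 34 → 55 (each term is the sum of the two before it).
Second coordinate goes -6, -1, -8, -3, -10, -5 → -12 (alternating steps +5, −7, +5, −7, …).
For the third coordinate, each term is the sum of the two before it: 6, 5, 11, 16, 27, 43 → 70.
Combining the parts gives {55; -12; 70}.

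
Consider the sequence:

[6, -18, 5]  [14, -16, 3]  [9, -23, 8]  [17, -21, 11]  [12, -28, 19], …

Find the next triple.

[20, -26, 30]

For the first part, alternating steps +8, −5, +8, −5, …: 6, 14, 9, 17, 12 → 20.
Second part goes -18, -16, -23, -21, -28 → -26 (alternating steps +2, −7, +2, −7, …).
For the third part, each term is the sum of the two before it: 5, 3, 8, 11, 19 → 30.
Combining the parts gives [20, -26, 30].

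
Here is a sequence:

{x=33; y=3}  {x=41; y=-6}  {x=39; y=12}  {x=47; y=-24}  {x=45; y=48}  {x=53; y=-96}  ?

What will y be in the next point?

192

X: alternating steps +8, −2, +8, −2, …; 33, 41, 39, 47, 45, 53 → 51.
Y: ×(-2) each step, so 3, -6, 12, -24, 48, -96 → 192.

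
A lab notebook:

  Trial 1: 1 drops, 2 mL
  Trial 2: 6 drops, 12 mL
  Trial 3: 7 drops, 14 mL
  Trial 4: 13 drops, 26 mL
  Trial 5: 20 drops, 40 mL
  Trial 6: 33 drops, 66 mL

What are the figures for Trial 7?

Drops: 1, 6, 7, 13, 20, 33 → 53 (each term is the sum of the two before it).
ML: 2, 12, 14, 26, 40, 66 → 106 (always 2 × the drops).
So the next row is 53 drops, 106 mL.

53 drops, 106 mL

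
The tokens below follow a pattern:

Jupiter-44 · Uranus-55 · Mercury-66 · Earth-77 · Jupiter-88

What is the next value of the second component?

99

Planet: Jupiter, Uranus, Mercury, Earth, Jupiter → Uranus (repeats Jupiter → Uranus → Mercury → Earth).
For the second component, +11 each step: 44, 55, 66, 77, 88 → 99.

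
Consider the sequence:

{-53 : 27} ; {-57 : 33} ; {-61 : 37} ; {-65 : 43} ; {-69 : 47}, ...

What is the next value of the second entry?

Second entry goes 27, 33, 37, 43, 47 → 53 (alternating steps +6, +4, +6, +4, …).

53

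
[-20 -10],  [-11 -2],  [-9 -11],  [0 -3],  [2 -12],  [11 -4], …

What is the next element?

First part: alternating steps +9, +2, +9, +2, …; -20, -11, -9, 0, 2, 11 → 13.
Second part: -10, -2, -11, -3, -12, -4 → -13 (alternating steps +8, −9, +8, −9, …).
Putting it together: [13 -13].

[13 -13]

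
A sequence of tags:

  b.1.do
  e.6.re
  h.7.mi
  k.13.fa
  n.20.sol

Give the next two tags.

Letter: letters move forward 3 places in the alphabet; b, e, h, k, n → q → t.
Second component: each term is the sum of the two before it, so 1, 6, 7, 13, 20 → 33 → 53.
For the note, runs through the solfège scale do→ti: do, re, mi, fa, sol → la → ti.
Putting the parts together: q.33.la and then t.53.ti.

q.33.la then t.53.ti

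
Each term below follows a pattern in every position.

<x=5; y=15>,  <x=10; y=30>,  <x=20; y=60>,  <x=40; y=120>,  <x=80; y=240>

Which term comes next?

X: 5, 10, 20, 40, 80 → 160 (×2 each step).
Y goes 15, 30, 60, 120, 240 → 480 (always 3 × the x).
Combining the parts gives <x=160; y=480>.

<x=160; y=480>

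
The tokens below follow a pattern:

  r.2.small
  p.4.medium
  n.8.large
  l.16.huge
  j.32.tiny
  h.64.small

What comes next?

f.128.medium

Letter: r, p, n, l, j, h → f (letters move back 2 places in the alphabet).
Second component: 2, 4, 8, 16, 32, 64 → 128 (×2 each step).
Size: small, medium, large, huge, tiny, small → medium (repeats small → medium → large → huge → tiny).
Putting it together: f.128.medium.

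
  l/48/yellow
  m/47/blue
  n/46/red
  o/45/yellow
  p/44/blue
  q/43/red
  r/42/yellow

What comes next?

Letter: letters move forward 1 place in the alphabet, so l, m, n, o, p, q, r → s.
Second component: −1 each step, so 48, 47, 46, 45, 44, 43, 42 → 41.
Colour: repeats yellow → blue → red; yellow, blue, red, yellow, blue, red, yellow → blue.
Putting it together: s/41/blue.

s/41/blue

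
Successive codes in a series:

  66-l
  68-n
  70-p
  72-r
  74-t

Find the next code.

76-v

First component: +2 each step; 66, 68, 70, 72, 74 → 76.
Letter — letters move forward 2 places in the alphabet: l, n, p, r, t → v.
Putting it together: 76-v.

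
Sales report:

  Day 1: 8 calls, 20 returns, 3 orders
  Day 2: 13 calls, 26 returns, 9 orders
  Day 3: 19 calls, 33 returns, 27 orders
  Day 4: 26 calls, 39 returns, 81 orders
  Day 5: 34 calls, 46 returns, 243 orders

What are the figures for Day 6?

43 calls, 52 returns, 729 orders

Calls goes 8, 13, 19, 26, 34 → 43 (differences are 5, 6, 7, … (increasing by 1 each time)).
For the returns, alternating steps +6, +7, +6, +7, …: 20, 26, 33, 39, 46 → 52.
Orders: ×3 each step; 3, 9, 27, 81, 243 → 729.
So the next line is 43 calls, 52 returns, 729 orders.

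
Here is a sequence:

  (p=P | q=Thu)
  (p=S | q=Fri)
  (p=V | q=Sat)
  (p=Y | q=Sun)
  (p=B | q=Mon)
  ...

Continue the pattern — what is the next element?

P goes P, S, V, Y, B → E (letters move forward 3 places in the alphabet, wrapping Z→A).
Q goes Thu, Fri, Sat, Sun, Mon → Tue (runs through the weekdays Mon→Sun).
So the next element is (p=E | q=Tue).

(p=E | q=Tue)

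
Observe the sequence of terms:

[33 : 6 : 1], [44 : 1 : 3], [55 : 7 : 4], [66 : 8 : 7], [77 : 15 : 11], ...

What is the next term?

[88 : 23 : 18]

First slot — +11 each step: 33, 44, 55, 66, 77 → 88.
Second slot: each term is the sum of the two before it; 6, 1, 7, 8, 15 → 23.
Third slot goes 1, 3, 4, 7, 11 → 18 (each term is the sum of the two before it).
So the next term is [88 : 23 : 18].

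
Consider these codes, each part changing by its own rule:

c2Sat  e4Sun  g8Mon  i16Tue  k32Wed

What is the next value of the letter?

m

Letter goes c, e, g, i, k → m (letters move forward 2 places in the alphabet).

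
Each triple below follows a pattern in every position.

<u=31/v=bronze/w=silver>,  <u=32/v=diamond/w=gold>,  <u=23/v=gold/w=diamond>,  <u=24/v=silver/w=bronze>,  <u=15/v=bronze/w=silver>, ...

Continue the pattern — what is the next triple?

<u=16/v=diamond/w=gold>

U: alternating steps +1, −9, +1, −9, …; 31, 32, 23, 24, 15 → 16.
V: repeats bronze → diamond → gold → silver, so bronze, diamond, gold, silver, bronze → diamond.
W: repeats silver → gold → diamond → bronze, so silver, gold, diamond, bronze, silver → gold.
Putting it together: <u=16/v=diamond/w=gold>.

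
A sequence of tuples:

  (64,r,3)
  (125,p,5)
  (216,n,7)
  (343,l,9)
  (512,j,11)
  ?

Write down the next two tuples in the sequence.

For the first entry, perfect cubes: 4³, 5³, 6³, …: 64, 125, 216, 343, 512 → 729 → 1000.
Letter: letters move back 2 places in the alphabet, so r, p, n, l, j → h → f.
Third entry: +2 each step, so 3, 5, 7, 9, 11 → 13 → 15.
So the next two tuples are (729,h,13) and (1000,f,15).

(729,h,13), (1000,f,15)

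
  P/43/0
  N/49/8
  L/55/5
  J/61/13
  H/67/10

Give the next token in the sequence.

F/73/18

Letter: P, N, L, J, H → F (letters move back 2 places in the alphabet).
Second component: 43, 49, 55, 61, 67 → 73 (+6 each step).
Third component: 0, 8, 5, 13, 10 → 18 (alternating steps +8, −3, +8, −3, …).
Combining the parts gives F/73/18.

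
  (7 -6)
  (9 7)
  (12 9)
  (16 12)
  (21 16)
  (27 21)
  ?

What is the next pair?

First entry: 7, 9, 12, 16, 21, 27 → 34 (differences are 2, 3, 4, … (increasing by 1 each time)).
Second entry: always the previous value of the first entry; -6, 7, 9, 12, 16, 21 → 27.
So the next pair is (34 27).

(34 27)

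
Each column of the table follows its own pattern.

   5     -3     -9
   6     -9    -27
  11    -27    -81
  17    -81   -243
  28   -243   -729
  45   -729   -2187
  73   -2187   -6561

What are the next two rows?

118  -6561  -19683; 191  -19683  -59049

For the first component, each term is the sum of the two before it: 5, 6, 11, 17, 28, 45, 73 → 118 → 191.
Second component goes -3, -9, -27, -81, -243, -729, -2187 → -6561 → -19683 (×3 each step).
Third component: always 3 × the second component, so -9, -27, -81, -243, -729, -2187, -6561 → -19683 → -59049.
Putting the parts together: 118  -6561  -19683 and then 191  -19683  -59049.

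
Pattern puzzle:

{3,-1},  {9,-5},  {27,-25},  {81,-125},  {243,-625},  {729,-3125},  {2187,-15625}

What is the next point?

{6561,-78125}

First slot: ×3 each step, so 3, 9, 27, 81, 243, 729, 2187 → 6561.
Second slot: -1, -5, -25, -125, -625, -3125, -15625 → -78125 (×5 each step).
Putting it together: {6561,-78125}.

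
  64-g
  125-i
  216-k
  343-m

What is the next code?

First component: perfect cubes: 4³, 5³, 6³, …, so 64, 125, 216, 343 → 512.
Letter: g, i, k, m → o (letters move forward 2 places in the alphabet).
Combining the parts gives 512-o.

512-o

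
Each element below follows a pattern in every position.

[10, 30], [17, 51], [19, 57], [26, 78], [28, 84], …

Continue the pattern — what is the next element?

First entry goes 10, 17, 19, 26, 28 → 35 (alternating steps +7, +2, +7, +2, …).
Second entry: 30, 51, 57, 78, 84 → 105 (always 3 × the first entry).
So the next element is [35, 105].

[35, 105]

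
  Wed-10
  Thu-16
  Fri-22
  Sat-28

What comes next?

Sun-34

Day: runs through the weekdays Mon→Sun; Wed, Thu, Fri, Sat → Sun.
Second component: +6 each step; 10, 16, 22, 28 → 34.
Putting it together: Sun-34.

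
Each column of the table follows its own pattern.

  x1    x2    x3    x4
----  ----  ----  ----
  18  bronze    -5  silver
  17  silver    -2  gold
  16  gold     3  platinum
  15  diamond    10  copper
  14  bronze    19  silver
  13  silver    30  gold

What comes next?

Column x1: 18, 17, 16, 15, 14, 13 → 12 (−1 each step).
For the column x2, repeats bronze → silver → gold → diamond: bronze, silver, gold, diamond, bronze, silver → gold.
Column x3: differences are 3, 5, 7, … (increasing by 2 each time); -5, -2, 3, 10, 19, 30 → 43.
Column x4: silver, gold, platinum, copper, silver, gold → platinum (repeats silver → gold → platinum → copper).
Combining the parts gives 12  gold  43  platinum.

12  gold  43  platinum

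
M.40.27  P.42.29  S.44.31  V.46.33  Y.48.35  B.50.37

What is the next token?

E.52.39

Letter — letters move forward 3 places in the alphabet, wrapping Z→A: M, P, S, V, Y, B → E.
For the second component, +2 each step: 40, 42, 44, 46, 48, 50 → 52.
Third component: 27, 29, 31, 33, 35, 37 → 39 (+2 each step).
So the next token is E.52.39.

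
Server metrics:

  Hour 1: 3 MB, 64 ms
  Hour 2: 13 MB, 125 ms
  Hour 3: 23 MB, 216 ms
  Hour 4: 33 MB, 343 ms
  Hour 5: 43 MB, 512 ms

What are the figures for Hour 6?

MB — +10 each step: 3, 13, 23, 33, 43 → 53.
Ms: perfect cubes: 4³, 5³, 6³, …; 64, 125, 216, 343, 512 → 729.
Combining the parts gives 53 MB, 729 ms.

53 MB, 729 ms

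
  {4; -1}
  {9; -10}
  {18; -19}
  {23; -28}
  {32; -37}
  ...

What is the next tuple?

{37; -46}

First slot: alternating steps +5, +9, +5, +9, …, so 4, 9, 18, 23, 32 → 37.
For the second slot, −9 each step: -1, -10, -19, -28, -37 → -46.
Putting it together: {37; -46}.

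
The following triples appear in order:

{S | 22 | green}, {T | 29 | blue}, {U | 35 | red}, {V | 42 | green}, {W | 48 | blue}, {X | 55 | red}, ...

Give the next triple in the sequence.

{Y | 61 | green}

Letter goes S, T, U, V, W, X → Y (letters move forward 1 place in the alphabet).
Second part: 22, 29, 35, 42, 48, 55 → 61 (alternating steps +7, +6, +7, +6, …).
Colour: green, blue, red, green, blue, red → green (repeats green → blue → red).
Combining the parts gives {Y | 61 | green}.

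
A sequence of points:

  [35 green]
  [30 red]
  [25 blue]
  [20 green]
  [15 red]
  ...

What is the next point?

First entry goes 35, 30, 25, 20, 15 → 10 (−5 each step).
Colour — repeats green → red → blue: green, red, blue, green, red → blue.
Putting it together: [10 blue].

[10 blue]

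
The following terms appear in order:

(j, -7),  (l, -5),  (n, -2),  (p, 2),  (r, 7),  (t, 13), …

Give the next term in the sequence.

Letter: j, l, n, p, r, t → v (letters move forward 2 places in the alphabet).
For the second value, differences are 2, 3, 4, … (increasing by 1 each time): -7, -5, -2, 2, 7, 13 → 20.
Combining the parts gives (v, 20).

(v, 20)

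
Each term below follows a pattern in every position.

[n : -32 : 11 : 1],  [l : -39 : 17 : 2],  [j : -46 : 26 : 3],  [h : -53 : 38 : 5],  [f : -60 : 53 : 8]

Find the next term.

For the letter, letters move back 2 places in the alphabet: n, l, j, h, f → d.
Second coordinate: −7 each step, so -32, -39, -46, -53, -60 → -67.
Third coordinate: differences are 6, 9, 12, … (increasing by 3 each time), so 11, 17, 26, 38, 53 → 71.
Fourth coordinate goes 1, 2, 3, 5, 8 → 13 (each term is the sum of the two before it).
Putting it together: [d : -67 : 71 : 13].

[d : -67 : 71 : 13]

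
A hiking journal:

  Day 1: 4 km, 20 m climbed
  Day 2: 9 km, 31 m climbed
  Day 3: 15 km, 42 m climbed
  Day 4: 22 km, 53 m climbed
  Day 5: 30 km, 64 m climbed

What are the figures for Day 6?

Km goes 4, 9, 15, 22, 30 → 39 (differences are 5, 6, 7, … (increasing by 1 each time)).
M climbed: +11 each step; 20, 31, 42, 53, 64 → 75.
Putting it together: 39 km, 75 m climbed.

39 km, 75 m climbed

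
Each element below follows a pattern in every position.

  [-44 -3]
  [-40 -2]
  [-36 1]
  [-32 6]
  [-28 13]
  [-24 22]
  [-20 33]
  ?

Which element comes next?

First slot: -44, -40, -36, -32, -28, -24, -20 → -16 (+4 each step).
Second slot — differences are 1, 3, 5, … (increasing by 2 each time): -3, -2, 1, 6, 13, 22, 33 → 46.
Putting it together: [-16 46].

[-16 46]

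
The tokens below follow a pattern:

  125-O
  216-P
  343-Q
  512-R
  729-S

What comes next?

First component goes 125, 216, 343, 512, 729 → 1000 (perfect cubes: 5³, 6³, 7³, …).
Letter: letters move forward 1 place in the alphabet; O, P, Q, R, S → T.
So the next token is 1000-T.

1000-T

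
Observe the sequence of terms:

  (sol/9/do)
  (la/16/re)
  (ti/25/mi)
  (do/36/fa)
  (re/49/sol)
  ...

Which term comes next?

(mi/64/la)

First note — runs through the solfège scale do→ti: sol, la, ti, do, re → mi.
Second coordinate: perfect squares: 3², 4², 5², …, so 9, 16, 25, 36, 49 → 64.
Second note: do, re, mi, fa, sol → la (runs through the solfège scale do→ti).
Putting it together: (mi/64/la).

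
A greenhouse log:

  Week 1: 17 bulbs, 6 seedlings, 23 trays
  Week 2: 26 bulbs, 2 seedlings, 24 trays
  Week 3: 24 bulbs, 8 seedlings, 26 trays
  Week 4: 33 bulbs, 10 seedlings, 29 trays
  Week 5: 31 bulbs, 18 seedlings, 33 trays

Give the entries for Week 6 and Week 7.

Bulbs: alternating steps +9, −2, +9, −2, …, so 17, 26, 24, 33, 31 → 40 → 38.
Seedlings — each term is the sum of the two before it: 6, 2, 8, 10, 18 → 28 → 46.
Trays: differences are 1, 2, 3, … (increasing by 1 each time); 23, 24, 26, 29, 33 → 38 → 44.
Putting the parts together: 40 bulbs, 28 seedlings, 38 trays and then 38 bulbs, 46 seedlings, 44 trays.

40 bulbs, 28 seedlings, 38 trays; 38 bulbs, 46 seedlings, 44 trays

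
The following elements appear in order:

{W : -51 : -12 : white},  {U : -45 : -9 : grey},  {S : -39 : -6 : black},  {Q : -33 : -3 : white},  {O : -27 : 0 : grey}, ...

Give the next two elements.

Letter — letters move back 2 places in the alphabet: W, U, S, Q, O → M → K.
Second slot — +6 each step: -51, -45, -39, -33, -27 → -21 → -15.
Third slot: +3 each step, so -12, -9, -6, -3, 0 → 3 → 6.
Shade: repeats white → grey → black; white, grey, black, white, grey → black → white.
So the next two elements are {M : -21 : 3 : black} and {K : -15 : 6 : white}.

{M : -21 : 3 : black}, {K : -15 : 6 : white}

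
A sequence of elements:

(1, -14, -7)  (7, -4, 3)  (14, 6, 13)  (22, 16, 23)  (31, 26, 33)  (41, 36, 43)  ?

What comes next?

First value: differences are 6, 7, 8, … (increasing by 1 each time); 1, 7, 14, 22, 31, 41 → 52.
Second value — +10 each step: -14, -4, 6, 16, 26, 36 → 46.
For the third value, always 7 more than the second value: -7, 3, 13, 23, 33, 43 → 53.
Putting it together: (52, 46, 53).

(52, 46, 53)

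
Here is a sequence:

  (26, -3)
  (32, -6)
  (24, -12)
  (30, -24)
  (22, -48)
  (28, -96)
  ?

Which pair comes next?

First coordinate goes 26, 32, 24, 30, 22, 28 → 20 (alternating steps +6, −8, +6, −8, …).
Second coordinate — ×2 each step: -3, -6, -12, -24, -48, -96 → -192.
So the next pair is (20, -192).

(20, -192)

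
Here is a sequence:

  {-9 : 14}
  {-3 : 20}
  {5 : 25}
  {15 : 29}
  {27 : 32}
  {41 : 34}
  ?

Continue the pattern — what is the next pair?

{57 : 35}

First entry: -9, -3, 5, 15, 27, 41 → 57 (differences are 6, 8, 10, … (increasing by 2 each time)).
Second entry: 14, 20, 25, 29, 32, 34 → 35 (differences are 6, 5, 4, … (decreasing by 1 each time)).
Combining the parts gives {57 : 35}.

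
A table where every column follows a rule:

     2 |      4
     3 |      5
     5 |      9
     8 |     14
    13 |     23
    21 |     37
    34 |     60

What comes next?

55  97

First component: each term is the sum of the two before it; 2, 3, 5, 8, 13, 21, 34 → 55.
Second component goes 4, 5, 9, 14, 23, 37, 60 → 97 (each term is the sum of the two before it).
So the next line is 55  97.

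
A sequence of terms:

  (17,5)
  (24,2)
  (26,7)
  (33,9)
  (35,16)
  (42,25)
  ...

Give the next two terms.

(44,41), (51,66)

First coordinate: 17, 24, 26, 33, 35, 42 → 44 → 51 (alternating steps +7, +2, +7, +2, …).
Second coordinate goes 5, 2, 7, 9, 16, 25 → 41 → 66 (each term is the sum of the two before it).
So the next two terms are (44,41) and (51,66).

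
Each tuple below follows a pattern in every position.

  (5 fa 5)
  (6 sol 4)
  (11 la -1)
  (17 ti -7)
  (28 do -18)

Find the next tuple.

First component: each term is the sum of the two before it, so 5, 6, 11, 17, 28 → 45.
Note: runs through the solfège scale do→ti, so fa, sol, la, ti, do → re.
Third component: 5, 4, -1, -7, -18 → -35 (together with the first component always sums to 10).
So the next tuple is (45 re -35).

(45 re -35)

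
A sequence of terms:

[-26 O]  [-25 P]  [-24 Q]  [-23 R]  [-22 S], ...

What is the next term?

[-21 T]

First value: +1 each step; -26, -25, -24, -23, -22 → -21.
Letter: letters move forward 1 place in the alphabet, so O, P, Q, R, S → T.
So the next term is [-21 T].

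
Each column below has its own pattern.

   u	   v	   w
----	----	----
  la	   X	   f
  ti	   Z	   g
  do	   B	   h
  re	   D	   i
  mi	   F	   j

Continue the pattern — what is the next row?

fa  H  k

Column u: runs through the solfège scale do→ti; la, ti, do, re, mi → fa.
Column v — letters move forward 2 places in the alphabet, wrapping Z→A: X, Z, B, D, F → H.
Column w — letters move forward 1 place in the alphabet: f, g, h, i, j → k.
So the next row is fa  H  k.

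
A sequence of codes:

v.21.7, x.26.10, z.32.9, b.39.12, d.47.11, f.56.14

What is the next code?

Letter — letters move forward 2 places in the alphabet, wrapping Z→A: v, x, z, b, d, f → h.
Second component — differences are 5, 6, 7, … (increasing by 1 each time): 21, 26, 32, 39, 47, 56 → 66.
Third component — alternating steps +3, −1, +3, −1, …: 7, 10, 9, 12, 11, 14 → 13.
Combining the parts gives h.66.13.

h.66.13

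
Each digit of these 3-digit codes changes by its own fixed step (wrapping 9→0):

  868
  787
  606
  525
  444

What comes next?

363

First digit goes 8, 7, 6, 5, 4 → 3 (−1 each step, mod 10).
Second digit — +2 each step, mod 10: 6, 8, 0, 2, 4 → 6.
For the third digit, −1 each step, mod 10: 8, 7, 6, 5, 4 → 3.
So the next code is 363.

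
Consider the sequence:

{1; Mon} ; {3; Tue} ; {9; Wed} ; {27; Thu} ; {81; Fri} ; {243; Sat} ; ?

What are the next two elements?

{729; Sun}, {2187; Mon}

For the first slot, ×3 each step: 1, 3, 9, 27, 81, 243 → 729 → 2187.
Day — runs through the weekdays Mon→Sun: Mon, Tue, Wed, Thu, Fri, Sat → Sun → Mon.
So the next two elements are {729; Sun} and {2187; Mon}.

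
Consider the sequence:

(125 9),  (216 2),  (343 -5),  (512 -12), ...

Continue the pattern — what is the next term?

First coordinate — perfect cubes: 5³, 6³, 7³, …: 125, 216, 343, 512 → 729.
Second coordinate — −7 each step: 9, 2, -5, -12 → -19.
Combining the parts gives (729 -19).

(729 -19)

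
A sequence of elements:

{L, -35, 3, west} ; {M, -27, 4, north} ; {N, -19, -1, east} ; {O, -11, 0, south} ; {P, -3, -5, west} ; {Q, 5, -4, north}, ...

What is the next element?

{R, 13, -9, east}

For the letter, letters move forward 1 place in the alphabet: L, M, N, O, P, Q → R.
Second part — +8 each step: -35, -27, -19, -11, -3, 5 → 13.
Third part — alternating steps +1, −5, +1, −5, …: 3, 4, -1, 0, -5, -4 → -9.
Direction — repeats west → north → east → south: west, north, east, south, west, north → east.
Combining the parts gives {R, 13, -9, east}.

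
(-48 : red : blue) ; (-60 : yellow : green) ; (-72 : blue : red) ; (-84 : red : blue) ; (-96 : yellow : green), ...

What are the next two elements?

(-108 : blue : red), (-120 : red : blue)

First coordinate: −12 each step; -48, -60, -72, -84, -96 → -108 → -120.
For the first colour, repeats red → yellow → blue: red, yellow, blue, red, yellow → blue → red.
Second colour: repeats blue → green → red, so blue, green, red, blue, green → red → blue.
So the next two elements are (-108 : blue : red) and (-120 : red : blue).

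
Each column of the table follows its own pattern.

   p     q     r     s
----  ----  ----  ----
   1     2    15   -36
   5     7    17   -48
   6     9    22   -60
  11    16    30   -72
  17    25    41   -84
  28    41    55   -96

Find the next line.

45  66  72  -108

For the column p, each term is the sum of the two before it: 1, 5, 6, 11, 17, 28 → 45.
Column q — each term is the sum of the two before it: 2, 7, 9, 16, 25, 41 → 66.
Column r: differences are 2, 5, 8, … (increasing by 3 each time); 15, 17, 22, 30, 41, 55 → 72.
Column s: −12 each step; -36, -48, -60, -72, -84, -96 → -108.
Combining the parts gives 45  66  72  -108.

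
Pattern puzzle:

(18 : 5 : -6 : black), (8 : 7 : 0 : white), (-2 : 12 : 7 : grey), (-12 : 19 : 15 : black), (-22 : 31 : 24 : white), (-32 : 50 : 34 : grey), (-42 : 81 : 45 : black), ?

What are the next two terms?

(-52 : 131 : 57 : white), (-62 : 212 : 70 : grey)

First slot: −10 each step, so 18, 8, -2, -12, -22, -32, -42 → -52 → -62.
Second slot goes 5, 7, 12, 19, 31, 50, 81 → 131 → 212 (each term is the sum of the two before it).
Third slot: -6, 0, 7, 15, 24, 34, 45 → 57 → 70 (differences are 6, 7, 8, … (increasing by 1 each time)).
Shade: repeats black → white → grey; black, white, grey, black, white, grey, black → white → grey.
Putting the parts together: (-52 : 131 : 57 : white) and then (-62 : 212 : 70 : grey).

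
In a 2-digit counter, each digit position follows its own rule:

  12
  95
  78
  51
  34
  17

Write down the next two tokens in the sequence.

90, 73

First digit: −2 each step, mod 10, so 1, 9, 7, 5, 3, 1 → 9 → 7.
Second digit — +3 each step, mod 10: 2, 5, 8, 1, 4, 7 → 0 → 3.
Putting the parts together: 90 and then 73.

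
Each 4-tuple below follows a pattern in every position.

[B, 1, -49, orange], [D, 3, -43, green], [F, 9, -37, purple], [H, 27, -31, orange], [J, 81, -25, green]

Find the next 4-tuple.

[L, 243, -19, purple]

Letter — letters move forward 2 places in the alphabet: B, D, F, H, J → L.
Second component — ×3 each step: 1, 3, 9, 27, 81 → 243.
Third component: -49, -43, -37, -31, -25 → -19 (+6 each step).
Colour — repeats orange → green → purple: orange, green, purple, orange, green → purple.
Combining the parts gives [L, 243, -19, purple].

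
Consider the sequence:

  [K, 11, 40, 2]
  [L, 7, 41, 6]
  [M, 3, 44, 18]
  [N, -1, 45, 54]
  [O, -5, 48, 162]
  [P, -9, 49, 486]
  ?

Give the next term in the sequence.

[Q, -13, 52, 1458]

For the letter, letters move forward 1 place in the alphabet: K, L, M, N, O, P → Q.
Second part goes 11, 7, 3, -1, -5, -9 → -13 (−4 each step).
For the third part, alternating steps +1, +3, +1, +3, …: 40, 41, 44, 45, 48, 49 → 52.
For the fourth part, ×3 each step: 2, 6, 18, 54, 162, 486 → 1458.
Combining the parts gives [Q, -13, 52, 1458].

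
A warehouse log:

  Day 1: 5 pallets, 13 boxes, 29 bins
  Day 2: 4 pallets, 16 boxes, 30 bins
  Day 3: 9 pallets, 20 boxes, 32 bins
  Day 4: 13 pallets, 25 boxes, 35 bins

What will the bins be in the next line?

Bins: differences are 1, 2, 3, … (increasing by 1 each time); 29, 30, 32, 35 → 39.

39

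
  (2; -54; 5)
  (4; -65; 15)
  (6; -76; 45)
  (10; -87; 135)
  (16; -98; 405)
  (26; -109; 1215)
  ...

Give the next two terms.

(42; -120; 3645), (68; -131; 10935)

First part: 2, 4, 6, 10, 16, 26 → 42 → 68 (each term is the sum of the two before it).
Second part: −11 each step, so -54, -65, -76, -87, -98, -109 → -120 → -131.
Third part — ×3 each step: 5, 15, 45, 135, 405, 1215 → 3645 → 10935.
Putting the parts together: (42; -120; 3645) and then (68; -131; 10935).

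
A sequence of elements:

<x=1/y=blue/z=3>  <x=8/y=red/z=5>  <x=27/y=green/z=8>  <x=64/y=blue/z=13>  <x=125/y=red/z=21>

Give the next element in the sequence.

X goes 1, 8, 27, 64, 125 → 216 (perfect cubes: 1³, 2³, 3³, …).
Y: blue, red, green, blue, red → green (repeats blue → red → green).
Z goes 3, 5, 8, 13, 21 → 34 (each term is the sum of the two before it).
So the next element is <x=216/y=green/z=34>.

<x=216/y=green/z=34>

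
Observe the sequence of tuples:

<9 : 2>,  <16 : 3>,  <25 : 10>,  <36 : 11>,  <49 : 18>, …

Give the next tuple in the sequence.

For the first component, perfect squares: 3², 4², 5², …: 9, 16, 25, 36, 49 → 64.
For the second component, alternating steps +1, +7, +1, +7, …: 2, 3, 10, 11, 18 → 19.
Combining the parts gives <64 : 19>.

<64 : 19>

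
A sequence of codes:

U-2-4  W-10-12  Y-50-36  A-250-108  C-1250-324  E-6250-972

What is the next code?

G-31250-2916

For the letter, letters move forward 2 places in the alphabet, wrapping Z→A: U, W, Y, A, C, E → G.
Second component goes 2, 10, 50, 250, 1250, 6250 → 31250 (×5 each step).
Third component: ×3 each step, so 4, 12, 36, 108, 324, 972 → 2916.
Putting it together: G-31250-2916.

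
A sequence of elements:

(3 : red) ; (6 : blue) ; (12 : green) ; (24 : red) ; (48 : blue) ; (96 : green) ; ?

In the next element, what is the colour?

red

Colour — repeats red → blue → green: red, blue, green, red, blue, green → red.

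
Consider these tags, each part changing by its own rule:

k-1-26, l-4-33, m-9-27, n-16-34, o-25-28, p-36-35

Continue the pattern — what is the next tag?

q-49-29

Letter — letters move forward 1 place in the alphabet: k, l, m, n, o, p → q.
Second component: perfect squares: 1², 2², 3², …, so 1, 4, 9, 16, 25, 36 → 49.
For the third component, alternating steps +7, −6, +7, −6, …: 26, 33, 27, 34, 28, 35 → 29.
Combining the parts gives q-49-29.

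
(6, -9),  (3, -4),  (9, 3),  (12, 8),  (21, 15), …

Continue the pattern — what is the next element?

(33, 20)

First part — each term is the sum of the two before it: 6, 3, 9, 12, 21 → 33.
Second part: alternating steps +5, +7, +5, +7, …, so -9, -4, 3, 8, 15 → 20.
So the next element is (33, 20).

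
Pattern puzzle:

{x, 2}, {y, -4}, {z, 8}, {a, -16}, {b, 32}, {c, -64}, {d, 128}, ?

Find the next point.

{e, -256}

For the letter, letters move forward 1 place in the alphabet, wrapping Z→A: x, y, z, a, b, c, d → e.
Second component goes 2, -4, 8, -16, 32, -64, 128 → -256 (×(-2) each step).
Putting it together: {e, -256}.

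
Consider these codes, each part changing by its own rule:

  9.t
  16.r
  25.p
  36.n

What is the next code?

First component goes 9, 16, 25, 36 → 49 (perfect squares: 3², 4², 5², …).
Letter goes t, r, p, n → l (letters move back 2 places in the alphabet).
Putting it together: 49.l.

49.l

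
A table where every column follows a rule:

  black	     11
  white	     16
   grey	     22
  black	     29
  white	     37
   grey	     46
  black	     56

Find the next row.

white  67

Shade goes black, white, grey, black, white, grey, black → white (repeats black → white → grey).
Second component goes 11, 16, 22, 29, 37, 46, 56 → 67 (differences are 5, 6, 7, … (increasing by 1 each time)).
Combining the parts gives white  67.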